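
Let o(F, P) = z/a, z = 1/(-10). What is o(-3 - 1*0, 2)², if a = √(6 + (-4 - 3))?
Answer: -1/100 ≈ -0.010000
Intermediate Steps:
z = -⅒ ≈ -0.10000
a = I (a = √(6 - 7) = √(-1) = I ≈ 1.0*I)
o(F, P) = I/10 (o(F, P) = -(-I)/10 = -(-1)*I/10 = I/10)
o(-3 - 1*0, 2)² = (I/10)² = -1/100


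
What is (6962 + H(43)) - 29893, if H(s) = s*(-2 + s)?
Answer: -21168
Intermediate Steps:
(6962 + H(43)) - 29893 = (6962 + 43*(-2 + 43)) - 29893 = (6962 + 43*41) - 29893 = (6962 + 1763) - 29893 = 8725 - 29893 = -21168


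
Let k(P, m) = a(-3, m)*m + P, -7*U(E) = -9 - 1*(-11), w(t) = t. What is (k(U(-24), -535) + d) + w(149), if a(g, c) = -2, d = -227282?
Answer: -1582443/7 ≈ -2.2606e+5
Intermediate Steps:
U(E) = -2/7 (U(E) = -(-9 - 1*(-11))/7 = -(-9 + 11)/7 = -⅐*2 = -2/7)
k(P, m) = P - 2*m (k(P, m) = -2*m + P = P - 2*m)
(k(U(-24), -535) + d) + w(149) = ((-2/7 - 2*(-535)) - 227282) + 149 = ((-2/7 + 1070) - 227282) + 149 = (7488/7 - 227282) + 149 = -1583486/7 + 149 = -1582443/7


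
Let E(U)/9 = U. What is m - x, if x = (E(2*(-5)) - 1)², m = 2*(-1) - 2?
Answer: -8285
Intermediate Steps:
E(U) = 9*U
m = -4 (m = -2 - 2 = -4)
x = 8281 (x = (9*(2*(-5)) - 1)² = (9*(-10) - 1)² = (-90 - 1)² = (-91)² = 8281)
m - x = -4 - 1*8281 = -4 - 8281 = -8285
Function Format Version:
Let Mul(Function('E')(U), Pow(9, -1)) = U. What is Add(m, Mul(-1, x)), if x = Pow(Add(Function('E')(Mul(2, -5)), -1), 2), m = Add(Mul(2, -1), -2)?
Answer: -8285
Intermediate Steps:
Function('E')(U) = Mul(9, U)
m = -4 (m = Add(-2, -2) = -4)
x = 8281 (x = Pow(Add(Mul(9, Mul(2, -5)), -1), 2) = Pow(Add(Mul(9, -10), -1), 2) = Pow(Add(-90, -1), 2) = Pow(-91, 2) = 8281)
Add(m, Mul(-1, x)) = Add(-4, Mul(-1, 8281)) = Add(-4, -8281) = -8285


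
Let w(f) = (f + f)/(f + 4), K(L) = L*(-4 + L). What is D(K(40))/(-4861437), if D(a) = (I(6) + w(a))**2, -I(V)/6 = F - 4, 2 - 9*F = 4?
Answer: -17875984/116365836357 ≈ -0.00015362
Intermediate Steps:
F = -2/9 (F = 2/9 - 1/9*4 = 2/9 - 4/9 = -2/9 ≈ -0.22222)
I(V) = 76/3 (I(V) = -6*(-2/9 - 4) = -6*(-38/9) = 76/3)
w(f) = 2*f/(4 + f) (w(f) = (2*f)/(4 + f) = 2*f/(4 + f))
D(a) = (76/3 + 2*a/(4 + a))**2
D(K(40))/(-4861437) = (4*(152 + 41*(40*(-4 + 40)))**2/(9*(4 + 40*(-4 + 40))**2))/(-4861437) = (4*(152 + 41*(40*36))**2/(9*(4 + 40*36)**2))*(-1/4861437) = (4*(152 + 41*1440)**2/(9*(4 + 1440)**2))*(-1/4861437) = ((4/9)*(152 + 59040)**2/1444**2)*(-1/4861437) = ((4/9)*(1/2085136)*59192**2)*(-1/4861437) = ((4/9)*(1/2085136)*3503692864)*(-1/4861437) = (875923216/1172889)*(-1/4861437) = -17875984/116365836357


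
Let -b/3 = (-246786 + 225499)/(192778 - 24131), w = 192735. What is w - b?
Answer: 32504115684/168647 ≈ 1.9273e+5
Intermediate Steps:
b = 63861/168647 (b = -3*(-246786 + 225499)/(192778 - 24131) = -(-63861)/168647 = -3*(-21287/168647) = 63861/168647 ≈ 0.37867)
w - b = 192735 - 1*63861/168647 = 192735 - 63861/168647 = 32504115684/168647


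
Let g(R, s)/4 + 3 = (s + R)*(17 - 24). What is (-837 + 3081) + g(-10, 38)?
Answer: 1448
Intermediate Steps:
g(R, s) = -12 - 28*R - 28*s (g(R, s) = -12 + 4*((s + R)*(17 - 24)) = -12 + 4*((R + s)*(-7)) = -12 + 4*(-7*R - 7*s) = -12 + (-28*R - 28*s) = -12 - 28*R - 28*s)
(-837 + 3081) + g(-10, 38) = (-837 + 3081) + (-12 - 28*(-10) - 28*38) = 2244 + (-12 + 280 - 1064) = 2244 - 796 = 1448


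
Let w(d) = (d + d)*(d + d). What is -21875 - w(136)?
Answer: -95859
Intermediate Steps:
w(d) = 4*d² (w(d) = (2*d)*(2*d) = 4*d²)
-21875 - w(136) = -21875 - 4*136² = -21875 - 4*18496 = -21875 - 1*73984 = -21875 - 73984 = -95859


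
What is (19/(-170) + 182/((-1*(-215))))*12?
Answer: 32226/3655 ≈ 8.8170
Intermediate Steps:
(19/(-170) + 182/((-1*(-215))))*12 = (19*(-1/170) + 182/215)*12 = (-19/170 + 182*(1/215))*12 = (-19/170 + 182/215)*12 = (5371/7310)*12 = 32226/3655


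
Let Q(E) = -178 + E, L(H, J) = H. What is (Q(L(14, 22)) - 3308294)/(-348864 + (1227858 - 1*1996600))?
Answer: 1654229/558803 ≈ 2.9603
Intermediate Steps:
(Q(L(14, 22)) - 3308294)/(-348864 + (1227858 - 1*1996600)) = ((-178 + 14) - 3308294)/(-348864 + (1227858 - 1*1996600)) = (-164 - 3308294)/(-348864 + (1227858 - 1996600)) = -3308458/(-348864 - 768742) = -3308458/(-1117606) = -3308458*(-1/1117606) = 1654229/558803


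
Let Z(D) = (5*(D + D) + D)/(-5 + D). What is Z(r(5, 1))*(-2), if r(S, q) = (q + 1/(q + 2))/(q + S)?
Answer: 44/43 ≈ 1.0233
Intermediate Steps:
r(S, q) = (q + 1/(2 + q))/(S + q)
Z(D) = 11*D/(-5 + D) (Z(D) = (5*(2*D) + D)/(-5 + D) = (10*D + D)/(-5 + D) = (11*D)/(-5 + D) = 11*D/(-5 + D))
Z(r(5, 1))*(-2) = (11*((1 + 1² + 2*1)/(1² + 2*5 + 2*1 + 5*1))/(-5 + (1 + 1² + 2*1)/(1² + 2*5 + 2*1 + 5*1)))*(-2) = (11*((1 + 1 + 2)/(1 + 10 + 2 + 5))/(-5 + (1 + 1 + 2)/(1 + 10 + 2 + 5)))*(-2) = (11*(4/18)/(-5 + 4/18))*(-2) = (11*((1/18)*4)/(-5 + (1/18)*4))*(-2) = (11*(2/9)/(-5 + 2/9))*(-2) = (11*(2/9)/(-43/9))*(-2) = (11*(2/9)*(-9/43))*(-2) = -22/43*(-2) = 44/43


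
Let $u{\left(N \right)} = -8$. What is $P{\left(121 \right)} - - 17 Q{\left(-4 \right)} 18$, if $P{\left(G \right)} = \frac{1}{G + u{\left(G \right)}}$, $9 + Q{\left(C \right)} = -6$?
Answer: $- \frac{518669}{113} \approx -4590.0$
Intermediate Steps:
$Q{\left(C \right)} = -15$ ($Q{\left(C \right)} = -9 - 6 = -15$)
$P{\left(G \right)} = \frac{1}{-8 + G}$ ($P{\left(G \right)} = \frac{1}{G - 8} = \frac{1}{-8 + G}$)
$P{\left(121 \right)} - - 17 Q{\left(-4 \right)} 18 = \frac{1}{-8 + 121} - \left(-17\right) \left(-15\right) 18 = \frac{1}{113} - 255 \cdot 18 = \frac{1}{113} - 4590 = - \frac{518669}{113}$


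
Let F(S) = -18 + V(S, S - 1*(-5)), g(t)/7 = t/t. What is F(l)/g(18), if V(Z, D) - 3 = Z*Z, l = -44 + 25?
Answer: 346/7 ≈ 49.429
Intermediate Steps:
g(t) = 7 (g(t) = 7*(t/t) = 7*1 = 7)
l = -19
V(Z, D) = 3 + Z² (V(Z, D) = 3 + Z*Z = 3 + Z²)
F(S) = -15 + S² (F(S) = -18 + (3 + S²) = -15 + S²)
F(l)/g(18) = (-15 + (-19)²)/7 = (-15 + 361)*(⅐) = 346*(⅐) = 346/7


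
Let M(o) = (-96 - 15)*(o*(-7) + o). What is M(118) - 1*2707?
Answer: 75881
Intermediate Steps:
M(o) = 666*o (M(o) = -111*(-7*o + o) = -(-666)*o = 666*o)
M(118) - 1*2707 = 666*118 - 1*2707 = 78588 - 2707 = 75881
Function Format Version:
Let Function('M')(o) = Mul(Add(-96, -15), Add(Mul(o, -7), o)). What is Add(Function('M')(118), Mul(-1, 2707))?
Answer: 75881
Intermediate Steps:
Function('M')(o) = Mul(666, o) (Function('M')(o) = Mul(-111, Add(Mul(-7, o), o)) = Mul(-111, Mul(-6, o)) = Mul(666, o))
Add(Function('M')(118), Mul(-1, 2707)) = Add(Mul(666, 118), Mul(-1, 2707)) = Add(78588, -2707) = 75881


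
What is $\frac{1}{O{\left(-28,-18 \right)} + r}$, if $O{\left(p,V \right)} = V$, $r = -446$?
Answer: $- \frac{1}{464} \approx -0.0021552$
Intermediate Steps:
$\frac{1}{O{\left(-28,-18 \right)} + r} = \frac{1}{-18 - 446} = \frac{1}{-464} = - \frac{1}{464}$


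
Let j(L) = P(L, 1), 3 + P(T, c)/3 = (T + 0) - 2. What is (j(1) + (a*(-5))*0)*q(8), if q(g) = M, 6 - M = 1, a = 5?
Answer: -60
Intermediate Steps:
M = 5 (M = 6 - 1*1 = 6 - 1 = 5)
q(g) = 5
P(T, c) = -15 + 3*T (P(T, c) = -9 + 3*((T + 0) - 2) = -9 + 3*(T - 2) = -9 + 3*(-2 + T) = -9 + (-6 + 3*T) = -15 + 3*T)
j(L) = -15 + 3*L
(j(1) + (a*(-5))*0)*q(8) = ((-15 + 3*1) + (5*(-5))*0)*5 = ((-15 + 3) - 25*0)*5 = (-12 + 0)*5 = -12*5 = -60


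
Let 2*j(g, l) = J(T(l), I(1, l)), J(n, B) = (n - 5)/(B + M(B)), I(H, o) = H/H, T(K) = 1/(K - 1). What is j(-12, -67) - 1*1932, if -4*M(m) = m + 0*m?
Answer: -197405/102 ≈ -1935.3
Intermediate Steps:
M(m) = -m/4 (M(m) = -(m + 0*m)/4 = -(m + 0)/4 = -m/4)
T(K) = 1/(-1 + K)
I(H, o) = 1
J(n, B) = 4*(-5 + n)/(3*B) (J(n, B) = (n - 5)/(B - B/4) = (-5 + n)/((3*B/4)) = (-5 + n)*(4/(3*B)) = 4*(-5 + n)/(3*B))
j(g, l) = -10/3 + 2/(3*(-1 + l)) (j(g, l) = ((4/3)*(-5 + 1/(-1 + l))/1)/2 = ((4/3)*1*(-5 + 1/(-1 + l)))/2 = (-20/3 + 4/(3*(-1 + l)))/2 = -10/3 + 2/(3*(-1 + l)))
j(-12, -67) - 1*1932 = 2*(6 - 5*(-67))/(3*(-1 - 67)) - 1*1932 = (2/3)*(6 + 335)/(-68) - 1932 = (2/3)*(-1/68)*341 - 1932 = -341/102 - 1932 = -197405/102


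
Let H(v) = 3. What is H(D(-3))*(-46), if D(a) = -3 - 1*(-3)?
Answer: -138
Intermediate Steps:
D(a) = 0 (D(a) = -3 + 3 = 0)
H(D(-3))*(-46) = 3*(-46) = -138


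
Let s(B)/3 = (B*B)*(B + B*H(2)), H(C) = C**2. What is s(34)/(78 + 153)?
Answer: 196520/77 ≈ 2552.2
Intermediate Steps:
s(B) = 15*B**3 (s(B) = 3*((B*B)*(B + B*2**2)) = 3*(B**2*(B + B*4)) = 3*(B**2*(B + 4*B)) = 3*(B**2*(5*B)) = 3*(5*B**3) = 15*B**3)
s(34)/(78 + 153) = (15*34**3)/(78 + 153) = (15*39304)/231 = (1/231)*589560 = 196520/77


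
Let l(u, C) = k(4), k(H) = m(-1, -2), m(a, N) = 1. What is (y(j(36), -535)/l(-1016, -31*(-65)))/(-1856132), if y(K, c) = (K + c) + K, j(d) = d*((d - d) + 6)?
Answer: 103/1856132 ≈ 5.5492e-5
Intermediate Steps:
j(d) = 6*d (j(d) = d*(0 + 6) = d*6 = 6*d)
k(H) = 1
y(K, c) = c + 2*K
l(u, C) = 1
(y(j(36), -535)/l(-1016, -31*(-65)))/(-1856132) = ((-535 + 2*(6*36))/1)/(-1856132) = ((-535 + 2*216)*1)*(-1/1856132) = ((-535 + 432)*1)*(-1/1856132) = -103*1*(-1/1856132) = -103*(-1/1856132) = 103/1856132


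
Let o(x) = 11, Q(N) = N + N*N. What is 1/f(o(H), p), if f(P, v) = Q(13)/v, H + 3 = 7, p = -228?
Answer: -114/91 ≈ -1.2527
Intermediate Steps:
H = 4 (H = -3 + 7 = 4)
Q(N) = N + N**2
f(P, v) = 182/v (f(P, v) = (13*(1 + 13))/v = (13*14)/v = 182/v)
1/f(o(H), p) = 1/(182/(-228)) = 1/(182*(-1/228)) = 1/(-91/114) = -114/91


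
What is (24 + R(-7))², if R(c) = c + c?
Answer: 100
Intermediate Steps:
R(c) = 2*c
(24 + R(-7))² = (24 + 2*(-7))² = (24 - 14)² = 10² = 100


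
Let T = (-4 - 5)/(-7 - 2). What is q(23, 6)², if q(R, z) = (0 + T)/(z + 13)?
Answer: 1/361 ≈ 0.0027701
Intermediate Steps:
T = 1 (T = -9/(-9) = -9*(-⅑) = 1)
q(R, z) = 1/(13 + z) (q(R, z) = (0 + 1)/(z + 13) = 1/(13 + z))
q(23, 6)² = (1/(13 + 6))² = (1/19)² = 1/361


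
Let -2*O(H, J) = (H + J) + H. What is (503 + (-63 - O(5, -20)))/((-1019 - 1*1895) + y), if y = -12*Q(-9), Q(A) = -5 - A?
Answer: -435/2962 ≈ -0.14686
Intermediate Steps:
O(H, J) = -H - J/2 (O(H, J) = -((H + J) + H)/2 = -(J + 2*H)/2 = -H - J/2)
y = -48 (y = -12*(-5 - 1*(-9)) = -12*(-5 + 9) = -12*4 = -48)
(503 + (-63 - O(5, -20)))/((-1019 - 1*1895) + y) = (503 + (-63 - (-1*5 - ½*(-20))))/((-1019 - 1*1895) - 48) = (503 + (-63 - (-5 + 10)))/((-1019 - 1895) - 48) = (503 + (-63 - 1*5))/(-2914 - 48) = (503 + (-63 - 5))/(-2962) = (503 - 68)*(-1/2962) = 435*(-1/2962) = -435/2962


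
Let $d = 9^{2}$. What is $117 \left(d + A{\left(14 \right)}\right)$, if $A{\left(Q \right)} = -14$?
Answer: $7839$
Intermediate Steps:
$d = 81$
$117 \left(d + A{\left(14 \right)}\right) = 117 \left(81 - 14\right) = 117 \cdot 67 = 7839$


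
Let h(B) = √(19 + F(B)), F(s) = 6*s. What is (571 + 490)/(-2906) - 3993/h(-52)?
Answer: -1061/2906 + 3993*I*√293/293 ≈ -0.36511 + 233.27*I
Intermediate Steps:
h(B) = √(19 + 6*B)
(571 + 490)/(-2906) - 3993/h(-52) = (571 + 490)/(-2906) - 3993/√(19 + 6*(-52)) = 1061*(-1/2906) - 3993/√(19 - 312) = -1061/2906 - 3993*(-I*√293/293) = -1061/2906 - (-3993)*I*√293/293 = -1061/2906 + 3993*I*√293/293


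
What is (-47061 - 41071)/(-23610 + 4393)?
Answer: 8012/1747 ≈ 4.5862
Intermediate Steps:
(-47061 - 41071)/(-23610 + 4393) = -88132/(-19217) = -88132*(-1/19217) = 8012/1747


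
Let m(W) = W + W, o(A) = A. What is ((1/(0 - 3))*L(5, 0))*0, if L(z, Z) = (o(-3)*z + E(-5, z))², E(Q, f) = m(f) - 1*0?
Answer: 0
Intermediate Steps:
m(W) = 2*W
E(Q, f) = 2*f (E(Q, f) = 2*f - 1*0 = 2*f + 0 = 2*f)
L(z, Z) = z² (L(z, Z) = (-3*z + 2*z)² = (-z)² = z²)
((1/(0 - 3))*L(5, 0))*0 = ((1/(0 - 3))*5²)*0 = ((1/(-3))*25)*0 = (-⅓*1*25)*0 = -⅓*25*0 = -25/3*0 = 0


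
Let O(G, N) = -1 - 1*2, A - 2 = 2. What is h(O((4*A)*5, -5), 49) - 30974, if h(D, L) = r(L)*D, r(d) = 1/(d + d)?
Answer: -3035455/98 ≈ -30974.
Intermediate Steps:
A = 4 (A = 2 + 2 = 4)
r(d) = 1/(2*d)
O(G, N) = -3 (O(G, N) = -1 - 2 = -3)
h(D, L) = D/(2*L) (h(D, L) = (1/(2*L))*D = D/(2*L))
h(O((4*A)*5, -5), 49) - 30974 = (½)*(-3)/49 - 30974 = (½)*(-3)*(1/49) - 30974 = -3/98 - 30974 = -3035455/98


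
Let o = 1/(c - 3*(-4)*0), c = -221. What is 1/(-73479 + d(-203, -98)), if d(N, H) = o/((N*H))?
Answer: -4396574/323055860947 ≈ -1.3609e-5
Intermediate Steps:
o = -1/221 (o = 1/(-221 - 3*(-4)*0) = 1/(-221 + 12*0) = 1/(-221 + 0) = 1/(-221) = -1/221 ≈ -0.0045249)
d(N, H) = -1/(221*H*N) (d(N, H) = -1/(H*N)/221 = -1/(221*H*N))
1/(-73479 + d(-203, -98)) = 1/(-73479 - 1/221/(-98*(-203))) = 1/(-73479 - 1/221*(-1/98)*(-1/203)) = 1/(-73479 - 1/4396574) = 1/(-323055860947/4396574) = -4396574/323055860947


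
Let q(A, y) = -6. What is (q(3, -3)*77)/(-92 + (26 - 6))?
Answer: 77/12 ≈ 6.4167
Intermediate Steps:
(q(3, -3)*77)/(-92 + (26 - 6)) = (-6*77)/(-92 + (26 - 6)) = -462/(-92 + 20) = -462/(-72) = -462*(-1/72) = 77/12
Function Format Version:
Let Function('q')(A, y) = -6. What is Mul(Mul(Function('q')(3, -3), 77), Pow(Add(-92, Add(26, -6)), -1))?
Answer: Rational(77, 12) ≈ 6.4167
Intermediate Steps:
Mul(Mul(Function('q')(3, -3), 77), Pow(Add(-92, Add(26, -6)), -1)) = Mul(Mul(-6, 77), Pow(Add(-92, Add(26, -6)), -1)) = Mul(-462, Pow(Add(-92, 20), -1)) = Mul(-462, Pow(-72, -1)) = Mul(-462, Rational(-1, 72)) = Rational(77, 12)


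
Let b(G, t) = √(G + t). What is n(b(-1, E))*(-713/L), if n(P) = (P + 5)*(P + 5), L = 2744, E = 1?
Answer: -17825/2744 ≈ -6.4960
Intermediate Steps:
n(P) = (5 + P)² (n(P) = (5 + P)*(5 + P) = (5 + P)²)
n(b(-1, E))*(-713/L) = (5 + √(-1 + 1))²*(-713/2744) = (5 + √0)²*(-713*1/2744) = (5 + 0)²*(-713/2744) = 5²*(-713/2744) = 25*(-713/2744) = -17825/2744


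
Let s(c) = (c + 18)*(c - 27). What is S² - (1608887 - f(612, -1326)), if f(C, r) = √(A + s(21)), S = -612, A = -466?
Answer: -1234343 + 10*I*√7 ≈ -1.2343e+6 + 26.458*I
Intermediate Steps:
s(c) = (-27 + c)*(18 + c) (s(c) = (18 + c)*(-27 + c) = (-27 + c)*(18 + c))
f(C, r) = 10*I*√7 (f(C, r) = √(-466 + (-486 + 21² - 9*21)) = √(-466 + (-486 + 441 - 189)) = √(-466 - 234) = √(-700) = 10*I*√7)
S² - (1608887 - f(612, -1326)) = (-612)² - (1608887 - 10*I*√7) = 374544 - (1608887 - 10*I*√7) = 374544 + (-1608887 + 10*I*√7) = -1234343 + 10*I*√7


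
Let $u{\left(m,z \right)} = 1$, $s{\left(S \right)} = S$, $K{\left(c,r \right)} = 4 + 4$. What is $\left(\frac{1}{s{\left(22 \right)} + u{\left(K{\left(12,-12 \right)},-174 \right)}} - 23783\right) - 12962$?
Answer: $- \frac{845134}{23} \approx -36745.0$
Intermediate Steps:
$K{\left(c,r \right)} = 8$
$\left(\frac{1}{s{\left(22 \right)} + u{\left(K{\left(12,-12 \right)},-174 \right)}} - 23783\right) - 12962 = \left(\frac{1}{22 + 1} - 23783\right) - 12962 = \left(\frac{1}{23} - 23783\right) - 12962 = - \frac{547008}{23} - 12962 = - \frac{845134}{23}$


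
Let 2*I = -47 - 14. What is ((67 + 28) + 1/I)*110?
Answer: 637230/61 ≈ 10446.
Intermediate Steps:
I = -61/2 (I = (-47 - 14)/2 = (½)*(-61) = -61/2 ≈ -30.500)
((67 + 28) + 1/I)*110 = ((67 + 28) + 1/(-61/2))*110 = (95 - 2/61)*110 = (5793/61)*110 = 637230/61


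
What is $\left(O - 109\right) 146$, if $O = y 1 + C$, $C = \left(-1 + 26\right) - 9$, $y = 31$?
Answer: $-9052$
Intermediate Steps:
$C = 16$ ($C = 25 - 9 = 16$)
$O = 47$ ($O = 31 \cdot 1 + 16 = 31 + 16 = 47$)
$\left(O - 109\right) 146 = \left(47 - 109\right) 146 = \left(-62\right) 146 = -9052$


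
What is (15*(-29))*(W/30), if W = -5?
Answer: 145/2 ≈ 72.500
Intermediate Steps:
(15*(-29))*(W/30) = (15*(-29))*(-5/30) = -(-2175)/30 = -435*(-1/6) = 145/2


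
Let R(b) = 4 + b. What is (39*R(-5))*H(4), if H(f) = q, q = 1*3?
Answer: -117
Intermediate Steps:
q = 3
H(f) = 3
(39*R(-5))*H(4) = (39*(4 - 5))*3 = (39*(-1))*3 = -39*3 = -117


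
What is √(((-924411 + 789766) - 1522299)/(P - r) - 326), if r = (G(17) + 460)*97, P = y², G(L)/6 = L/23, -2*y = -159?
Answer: 9*I*√44392004860390/3563153 ≈ 16.829*I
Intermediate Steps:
y = 159/2 (y = -½*(-159) = 159/2 ≈ 79.500)
G(L) = 6*L/23 (G(L) = 6*(L/23) = 6*L/23)
P = 25281/4 (P = (159/2)² = 25281/4 ≈ 6320.3)
r = 1036154/23 (r = ((6/23)*17 + 460)*97 = (102/23 + 460)*97 = (10682/23)*97 = 1036154/23 ≈ 45050.)
√(((-924411 + 789766) - 1522299)/(P - r) - 326) = √(((-924411 + 789766) - 1522299)/(25281/4 - 1*1036154/23) - 326) = √((-134645 - 1522299)/(25281/4 - 1036154/23) - 326) = √(-1656944/(-3563153/92) - 326) = √(-1656944*(-92/3563153) - 326) = √(152438848/3563153 - 326) = √(-1009149030/3563153) = 9*I*√44392004860390/3563153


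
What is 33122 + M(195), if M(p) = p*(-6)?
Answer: 31952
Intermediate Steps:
M(p) = -6*p
33122 + M(195) = 33122 - 6*195 = 33122 - 1170 = 31952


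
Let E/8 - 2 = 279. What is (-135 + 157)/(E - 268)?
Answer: 1/90 ≈ 0.011111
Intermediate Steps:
E = 2248 (E = 16 + 8*279 = 16 + 2232 = 2248)
(-135 + 157)/(E - 268) = (-135 + 157)/(2248 - 268) = 22/1980 = 22*(1/1980) = 1/90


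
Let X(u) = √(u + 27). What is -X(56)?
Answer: -√83 ≈ -9.1104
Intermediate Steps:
X(u) = √(27 + u)
-X(56) = -√(27 + 56) = -√83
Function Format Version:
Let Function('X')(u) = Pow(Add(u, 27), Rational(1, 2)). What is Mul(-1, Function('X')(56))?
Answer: Mul(-1, Pow(83, Rational(1, 2))) ≈ -9.1104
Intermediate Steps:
Function('X')(u) = Pow(Add(27, u), Rational(1, 2))
Mul(-1, Function('X')(56)) = Mul(-1, Pow(Add(27, 56), Rational(1, 2))) = Mul(-1, Pow(83, Rational(1, 2)))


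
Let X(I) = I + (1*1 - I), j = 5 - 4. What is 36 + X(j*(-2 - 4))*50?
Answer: 86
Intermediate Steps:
j = 1
X(I) = 1 (X(I) = I + (1 - I) = 1)
36 + X(j*(-2 - 4))*50 = 36 + 1*50 = 36 + 50 = 86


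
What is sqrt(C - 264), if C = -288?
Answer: 2*I*sqrt(138) ≈ 23.495*I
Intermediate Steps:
sqrt(C - 264) = sqrt(-288 - 264) = sqrt(-552) = 2*I*sqrt(138)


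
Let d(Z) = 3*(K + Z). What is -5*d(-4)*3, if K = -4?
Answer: 360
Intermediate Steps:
d(Z) = -12 + 3*Z (d(Z) = 3*(-4 + Z) = -12 + 3*Z)
-5*d(-4)*3 = -5*(-12 + 3*(-4))*3 = -5*(-12 - 12)*3 = -5*(-24)*3 = 120*3 = 360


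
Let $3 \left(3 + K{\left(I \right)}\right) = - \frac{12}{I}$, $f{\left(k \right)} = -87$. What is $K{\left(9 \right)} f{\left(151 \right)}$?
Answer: $\frac{899}{3} \approx 299.67$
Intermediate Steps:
$K{\left(I \right)} = -3 - \frac{4}{I}$ ($K{\left(I \right)} = -3 + \frac{\left(-12\right) \frac{1}{I}}{3} = -3 - \frac{4}{I}$)
$K{\left(9 \right)} f{\left(151 \right)} = \left(-3 - \frac{4}{9}\right) \left(-87\right) = \left(- \frac{31}{9}\right) \left(-87\right) = \frac{899}{3}$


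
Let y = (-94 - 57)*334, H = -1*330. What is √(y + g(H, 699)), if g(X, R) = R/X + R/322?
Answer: 2*I*√988644377105/8855 ≈ 224.57*I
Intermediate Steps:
H = -330
y = -50434 (y = -151*334 = -50434)
g(X, R) = R/322 + R/X (g(X, R) = R/X + R*(1/322) = R/X + R/322 = R/322 + R/X)
√(y + g(H, 699)) = √(-50434 + ((1/322)*699 + 699/(-330))) = √(-50434 + (699/322 + 699*(-1/330))) = √(-50434 + (699/322 - 233/110)) = √(-50434 + 466/8855) = √(-446592604/8855) = 2*I*√988644377105/8855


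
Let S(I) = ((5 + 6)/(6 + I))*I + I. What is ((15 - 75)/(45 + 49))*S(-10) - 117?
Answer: -6024/47 ≈ -128.17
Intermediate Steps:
S(I) = I + 11*I/(6 + I) (S(I) = (11/(6 + I))*I + I = 11*I/(6 + I) + I = I + 11*I/(6 + I))
((15 - 75)/(45 + 49))*S(-10) - 117 = ((15 - 75)/(45 + 49))*(-10*(17 - 10)/(6 - 10)) - 117 = (-60/94)*(-10*7/(-4)) - 117 = (-60*1/94)*(-10*(-¼)*7) - 117 = -30/47*35/2 - 117 = -525/47 - 117 = -6024/47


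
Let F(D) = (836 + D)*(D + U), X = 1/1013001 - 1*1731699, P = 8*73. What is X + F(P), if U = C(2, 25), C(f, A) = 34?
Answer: -865243661138/1013001 ≈ -8.5414e+5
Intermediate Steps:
P = 584
U = 34
X = -1754212818698/1013001 (X = 1/1013001 - 1731699 = -1754212818698/1013001 ≈ -1.7317e+6)
F(D) = (34 + D)*(836 + D) (F(D) = (836 + D)*(D + 34) = (836 + D)*(34 + D) = (34 + D)*(836 + D))
X + F(P) = -1754212818698/1013001 + (28424 + 584² + 870*584) = -1754212818698/1013001 + (28424 + 341056 + 508080) = -1754212818698/1013001 + 877560 = -865243661138/1013001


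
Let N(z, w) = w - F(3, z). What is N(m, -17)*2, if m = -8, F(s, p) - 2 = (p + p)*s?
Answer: 58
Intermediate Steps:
F(s, p) = 2 + 2*p*s (F(s, p) = 2 + (p + p)*s = 2 + (2*p)*s = 2 + 2*p*s)
N(z, w) = -2 + w - 6*z (N(z, w) = w - (2 + 2*z*3) = w - (2 + 6*z) = w + (-2 - 6*z) = -2 + w - 6*z)
N(m, -17)*2 = (-2 - 17 - 6*(-8))*2 = (-2 - 17 + 48)*2 = 29*2 = 58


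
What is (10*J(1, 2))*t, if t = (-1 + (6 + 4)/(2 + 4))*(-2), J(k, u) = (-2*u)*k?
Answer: 160/3 ≈ 53.333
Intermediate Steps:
J(k, u) = -2*k*u
t = -4/3 (t = (-1 + 10/6)*(-2) = (-1 + 10*(1/6))*(-2) = (-1 + 5/3)*(-2) = (2/3)*(-2) = -4/3 ≈ -1.3333)
(10*J(1, 2))*t = (10*(-2*1*2))*(-4/3) = (10*(-4))*(-4/3) = -40*(-4/3) = 160/3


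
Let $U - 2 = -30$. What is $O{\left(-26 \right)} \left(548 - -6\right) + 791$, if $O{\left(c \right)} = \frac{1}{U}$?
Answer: $\frac{10797}{14} \approx 771.21$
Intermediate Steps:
$U = -28$ ($U = 2 - 30 = -28$)
$O{\left(c \right)} = - \frac{1}{28}$ ($O{\left(c \right)} = \frac{1}{-28} = - \frac{1}{28}$)
$O{\left(-26 \right)} \left(548 - -6\right) + 791 = - \frac{548 - -6}{28} + 791 = - \frac{548 + 6}{28} + 791 = \left(- \frac{1}{28}\right) 554 + 791 = - \frac{277}{14} + 791 = \frac{10797}{14}$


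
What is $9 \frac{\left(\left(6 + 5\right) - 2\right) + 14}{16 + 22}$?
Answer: $\frac{207}{38} \approx 5.4474$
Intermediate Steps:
$9 \frac{\left(\left(6 + 5\right) - 2\right) + 14}{16 + 22} = 9 \frac{\left(11 - 2\right) + 14}{38} = 9 \left(9 + 14\right) \frac{1}{38} = 9 \cdot 23 \cdot \frac{1}{38} = 9 \cdot \frac{23}{38} = \frac{207}{38}$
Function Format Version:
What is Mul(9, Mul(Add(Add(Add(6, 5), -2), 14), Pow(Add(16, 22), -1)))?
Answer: Rational(207, 38) ≈ 5.4474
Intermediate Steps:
Mul(9, Mul(Add(Add(Add(6, 5), -2), 14), Pow(Add(16, 22), -1))) = Mul(9, Mul(Add(Add(11, -2), 14), Pow(38, -1))) = Mul(9, Mul(Add(9, 14), Rational(1, 38))) = Mul(9, Mul(23, Rational(1, 38))) = Mul(9, Rational(23, 38)) = Rational(207, 38)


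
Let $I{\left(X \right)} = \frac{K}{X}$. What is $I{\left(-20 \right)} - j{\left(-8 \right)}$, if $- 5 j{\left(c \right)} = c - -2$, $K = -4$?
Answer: $-1$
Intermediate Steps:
$j{\left(c \right)} = - \frac{2}{5} - \frac{c}{5}$ ($j{\left(c \right)} = - \frac{c - -2}{5} = - \frac{c + 2}{5} = - \frac{2 + c}{5} = - \frac{2}{5} - \frac{c}{5}$)
$I{\left(X \right)} = - \frac{4}{X}$
$I{\left(-20 \right)} - j{\left(-8 \right)} = - \frac{4}{-20} - \left(- \frac{2}{5} - - \frac{8}{5}\right) = \left(-4\right) \left(- \frac{1}{20}\right) - \left(- \frac{2}{5} + \frac{8}{5}\right) = \frac{1}{5} - \frac{6}{5} = -1$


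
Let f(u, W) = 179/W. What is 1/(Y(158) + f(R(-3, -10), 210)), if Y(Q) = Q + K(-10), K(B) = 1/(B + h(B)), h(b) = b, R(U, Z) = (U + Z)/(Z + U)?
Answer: 420/66697 ≈ 0.0062971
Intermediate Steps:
R(U, Z) = 1 (R(U, Z) = (U + Z)/(U + Z) = 1)
K(B) = 1/(2*B) (K(B) = 1/(B + B) = 1/(2*B))
Y(Q) = -1/20 + Q (Y(Q) = Q + (½)/(-10) = Q + (½)*(-⅒) = Q - 1/20 = -1/20 + Q)
1/(Y(158) + f(R(-3, -10), 210)) = 1/((-1/20 + 158) + 179/210) = 1/(3159/20 + 179*(1/210)) = 1/(3159/20 + 179/210) = 1/(66697/420) = 420/66697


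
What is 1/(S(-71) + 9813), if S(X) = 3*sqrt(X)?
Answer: 3271/32098536 - I*sqrt(71)/32098536 ≈ 0.0001019 - 2.6251e-7*I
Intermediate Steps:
1/(S(-71) + 9813) = 1/(3*sqrt(-71) + 9813) = 1/(3*(I*sqrt(71)) + 9813) = 1/(3*I*sqrt(71) + 9813) = 1/(9813 + 3*I*sqrt(71))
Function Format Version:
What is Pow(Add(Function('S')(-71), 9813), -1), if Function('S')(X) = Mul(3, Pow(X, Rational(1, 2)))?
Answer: Add(Rational(3271, 32098536), Mul(Rational(-1, 32098536), I, Pow(71, Rational(1, 2)))) ≈ Add(0.00010190, Mul(-2.6251e-7, I))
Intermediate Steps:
Pow(Add(Function('S')(-71), 9813), -1) = Pow(Add(Mul(3, Pow(-71, Rational(1, 2))), 9813), -1) = Pow(Add(Mul(3, Mul(I, Pow(71, Rational(1, 2)))), 9813), -1) = Pow(Add(Mul(3, I, Pow(71, Rational(1, 2))), 9813), -1) = Pow(Add(9813, Mul(3, I, Pow(71, Rational(1, 2)))), -1)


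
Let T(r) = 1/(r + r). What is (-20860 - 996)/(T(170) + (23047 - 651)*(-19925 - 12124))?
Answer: 7431040/244041597359 ≈ 3.0450e-5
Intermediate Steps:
T(r) = 1/(2*r)
(-20860 - 996)/(T(170) + (23047 - 651)*(-19925 - 12124)) = (-20860 - 996)/((½)/170 + (23047 - 651)*(-19925 - 12124)) = -21856/((½)*(1/170) + 22396*(-32049)) = -21856/(1/340 - 717769404) = -21856/(-244041597359/340) = -21856*(-340/244041597359) = 7431040/244041597359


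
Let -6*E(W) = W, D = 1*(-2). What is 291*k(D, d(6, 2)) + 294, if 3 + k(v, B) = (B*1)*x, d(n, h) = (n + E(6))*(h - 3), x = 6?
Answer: -9309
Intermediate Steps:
D = -2
E(W) = -W/6
d(n, h) = (-1 + n)*(-3 + h) (d(n, h) = (n - ⅙*6)*(h - 3) = (n - 1)*(-3 + h) = (-1 + n)*(-3 + h))
k(v, B) = -3 + 6*B (k(v, B) = -3 + (B*1)*6 = -3 + B*6 = -3 + 6*B)
291*k(D, d(6, 2)) + 294 = 291*(-3 + 6*(3 - 1*2 - 3*6 + 2*6)) + 294 = 291*(-3 + 6*(3 - 2 - 18 + 12)) + 294 = 291*(-3 + 6*(-5)) + 294 = 291*(-3 - 30) + 294 = 291*(-33) + 294 = -9603 + 294 = -9309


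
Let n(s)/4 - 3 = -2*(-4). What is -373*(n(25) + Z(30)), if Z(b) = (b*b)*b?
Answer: -10087412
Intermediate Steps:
n(s) = 44 (n(s) = 12 + 4*(-2*(-4)) = 12 + 4*8 = 12 + 32 = 44)
Z(b) = b**3 (Z(b) = b**2*b = b**3)
-373*(n(25) + Z(30)) = -373*(44 + 30**3) = -373*(44 + 27000) = -373*27044 = -10087412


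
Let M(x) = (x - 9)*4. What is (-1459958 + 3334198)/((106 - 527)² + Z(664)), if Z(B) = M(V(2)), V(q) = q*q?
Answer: 1874240/177221 ≈ 10.576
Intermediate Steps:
V(q) = q²
M(x) = -36 + 4*x (M(x) = (-9 + x)*4 = -36 + 4*x)
Z(B) = -20 (Z(B) = -36 + 4*2² = -36 + 4*4 = -36 + 16 = -20)
(-1459958 + 3334198)/((106 - 527)² + Z(664)) = (-1459958 + 3334198)/((106 - 527)² - 20) = 1874240/((-421)² - 20) = 1874240/(177241 - 20) = 1874240/177221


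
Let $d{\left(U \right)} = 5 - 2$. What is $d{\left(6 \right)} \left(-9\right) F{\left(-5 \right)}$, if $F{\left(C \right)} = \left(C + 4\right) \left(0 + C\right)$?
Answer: $-135$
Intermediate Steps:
$d{\left(U \right)} = 3$
$F{\left(C \right)} = C \left(4 + C\right)$ ($F{\left(C \right)} = \left(4 + C\right) C = C \left(4 + C\right)$)
$d{\left(6 \right)} \left(-9\right) F{\left(-5 \right)} = 3 \left(-9\right) \left(- 5 \left(4 - 5\right)\right) = - 27 \left(\left(-5\right) \left(-1\right)\right) = \left(-27\right) 5 = -135$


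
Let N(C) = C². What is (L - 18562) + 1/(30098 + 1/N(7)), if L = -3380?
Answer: -32360127377/1474803 ≈ -21942.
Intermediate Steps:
(L - 18562) + 1/(30098 + 1/N(7)) = (-3380 - 18562) + 1/(30098 + 1/(7²)) = -21942 + 1/(30098 + 1/49) = -21942 + 1/(1474803/49) = -21942 + 49/1474803 = -32360127377/1474803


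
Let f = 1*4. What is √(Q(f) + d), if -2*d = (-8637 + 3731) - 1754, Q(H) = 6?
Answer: 2*√834 ≈ 57.758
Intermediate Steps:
f = 4
d = 3330 (d = -((-8637 + 3731) - 1754)/2 = -(-4906 - 1754)/2 = -½*(-6660) = 3330)
√(Q(f) + d) = √(6 + 3330) = √3336 = 2*√834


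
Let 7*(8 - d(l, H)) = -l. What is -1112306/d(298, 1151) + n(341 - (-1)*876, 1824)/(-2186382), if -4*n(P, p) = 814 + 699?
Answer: -11348987056229/515986152 ≈ -21995.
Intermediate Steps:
d(l, H) = 8 + l/7 (d(l, H) = 8 - (-1)*l/7 = 8 + l/7)
n(P, p) = -1513/4 (n(P, p) = -(814 + 699)/4 = -¼*1513 = -1513/4)
-1112306/d(298, 1151) + n(341 - (-1)*876, 1824)/(-2186382) = -1112306/(8 + (⅐)*298) - 1513/4/(-2186382) = -1112306/(8 + 298/7) - 1513/4*(-1/2186382) = -1112306/354/7 + 1513/8745528 = -1112306*7/354 + 1513/8745528 = -3893071/177 + 1513/8745528 = -11348987056229/515986152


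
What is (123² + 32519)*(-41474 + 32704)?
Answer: -417872960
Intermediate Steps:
(123² + 32519)*(-41474 + 32704) = (15129 + 32519)*(-8770) = 47648*(-8770) = -417872960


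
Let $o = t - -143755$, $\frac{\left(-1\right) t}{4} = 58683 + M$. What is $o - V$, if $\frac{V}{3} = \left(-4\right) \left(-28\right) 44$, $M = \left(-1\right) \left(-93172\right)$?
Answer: $-478449$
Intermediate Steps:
$M = 93172$
$V = 14784$ ($V = 3 \left(-4\right) \left(-28\right) 44 = 3 \cdot 112 \cdot 44 = 3 \cdot 4928 = 14784$)
$t = -607420$ ($t = - 4 \left(58683 + 93172\right) = \left(-4\right) 151855 = -607420$)
$o = -463665$ ($o = -607420 - -143755 = -607420 + 143755 = -463665$)
$o - V = -463665 - 14784 = -478449$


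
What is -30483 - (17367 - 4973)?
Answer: -42877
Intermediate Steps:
-30483 - (17367 - 4973) = -30483 - 1*12394 = -30483 - 12394 = -42877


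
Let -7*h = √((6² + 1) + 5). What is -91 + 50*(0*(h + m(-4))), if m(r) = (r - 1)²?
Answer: -91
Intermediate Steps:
m(r) = (-1 + r)²
h = -√42/7 (h = -√((6² + 1) + 5)/7 = -√((36 + 1) + 5)/7 = -√(37 + 5)/7 = -√42/7 ≈ -0.92582)
-91 + 50*(0*(h + m(-4))) = -91 + 50*(0*(-√42/7 + (-1 - 4)²)) = -91 + 50*(0*(-√42/7 + (-5)²)) = -91 + 50*(0*(-√42/7 + 25)) = -91 + 50*(0*(25 - √42/7)) = -91 + 50*0 = -91 + 0 = -91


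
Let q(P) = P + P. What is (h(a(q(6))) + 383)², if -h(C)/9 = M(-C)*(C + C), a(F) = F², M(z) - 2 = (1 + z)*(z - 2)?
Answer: 2929036854812929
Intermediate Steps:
q(P) = 2*P
M(z) = 2 + (1 + z)*(-2 + z) (M(z) = 2 + (1 + z)*(z - 2) = 2 + (1 + z)*(-2 + z))
h(C) = 18*C²*(-1 - C) (h(C) = -9*(-C)*(-1 - C)*(C + C) = -9*(-C*(-1 - C))*2*C = -(-18)*C²*(-1 - C) = 18*C²*(-1 - C))
(h(a(q(6))) + 383)² = (18*((2*6)²)²*(-1 - (2*6)²) + 383)² = (18*(12²)²*(-1 - 1*12²) + 383)² = (18*144²*(-1 - 1*144) + 383)² = (18*20736*(-1 - 144) + 383)² = (18*20736*(-145) + 383)² = (-54120960 + 383)² = (-54120577)² = 2929036854812929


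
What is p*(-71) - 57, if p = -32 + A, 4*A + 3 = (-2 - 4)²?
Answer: 6517/4 ≈ 1629.3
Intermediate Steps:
A = 33/4 (A = -¾ + (-2 - 4)²/4 = -¾ + (¼)*(-6)² = -¾ + (¼)*36 = -¾ + 9 = 33/4 ≈ 8.2500)
p = -95/4 (p = -32 + 33/4 = -95/4 ≈ -23.750)
p*(-71) - 57 = -95/4*(-71) - 57 = 6745/4 - 57 = 6517/4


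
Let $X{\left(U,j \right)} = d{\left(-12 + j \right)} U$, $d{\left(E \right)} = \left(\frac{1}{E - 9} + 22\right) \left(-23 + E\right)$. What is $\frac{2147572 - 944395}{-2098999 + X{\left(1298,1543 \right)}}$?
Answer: $\frac{915617697}{31174163381} \approx 0.029371$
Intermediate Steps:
$d{\left(E \right)} = \left(-23 + E\right) \left(22 + \frac{1}{-9 + E}\right)$ ($d{\left(E \right)} = \left(\frac{1}{-9 + E} + 22\right) \left(-23 + E\right) = \left(22 + \frac{1}{-9 + E}\right) \left(-23 + E\right) = \left(-23 + E\right) \left(22 + \frac{1}{-9 + E}\right)$)
$X{\left(U,j \right)} = \frac{U \left(12967 - 703 j + 22 \left(-12 + j\right)^{2}\right)}{-21 + j}$ ($X{\left(U,j \right)} = \frac{4531 - 703 \left(-12 + j\right) + 22 \left(-12 + j\right)^{2}}{-9 + \left(-12 + j\right)} U = \frac{4531 - \left(-8436 + 703 j\right) + 22 \left(-12 + j\right)^{2}}{-21 + j} U = \frac{12967 - 703 j + 22 \left(-12 + j\right)^{2}}{-21 + j} U = \frac{U \left(12967 - 703 j + 22 \left(-12 + j\right)^{2}\right)}{-21 + j}$)
$\frac{2147572 - 944395}{-2098999 + X{\left(1298,1543 \right)}} = \frac{2147572 - 944395}{-2098999 + \frac{1298 \left(16135 - 1899433 + 22 \cdot 1543^{2}\right)}{-21 + 1543}} = \frac{1203177}{-2098999 + \frac{1298 \left(16135 - 1899433 + 22 \cdot 2380849\right)}{1522}} = \frac{1203177}{-2098999 + 1298 \cdot \frac{1}{1522} \left(16135 - 1899433 + 52378678\right)} = \frac{1203177}{-2098999 + 1298 \cdot \frac{1}{1522} \cdot 50495380} = \frac{1203177}{-2098999 + \frac{32771501620}{761}} = \frac{1203177}{\frac{31174163381}{761}} = 1203177 \cdot \frac{761}{31174163381} = \frac{915617697}{31174163381}$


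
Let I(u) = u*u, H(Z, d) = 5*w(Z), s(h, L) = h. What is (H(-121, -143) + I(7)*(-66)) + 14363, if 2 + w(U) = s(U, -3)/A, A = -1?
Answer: 11724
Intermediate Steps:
w(U) = -2 - U (w(U) = -2 + U/(-1) = -2 + U*(-1) = -2 - U)
H(Z, d) = -10 - 5*Z (H(Z, d) = 5*(-2 - Z) = -10 - 5*Z)
I(u) = u²
(H(-121, -143) + I(7)*(-66)) + 14363 = ((-10 - 5*(-121)) + 7²*(-66)) + 14363 = ((-10 + 605) + 49*(-66)) + 14363 = (595 - 3234) + 14363 = -2639 + 14363 = 11724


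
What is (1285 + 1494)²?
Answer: 7722841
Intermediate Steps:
(1285 + 1494)² = 2779² = 7722841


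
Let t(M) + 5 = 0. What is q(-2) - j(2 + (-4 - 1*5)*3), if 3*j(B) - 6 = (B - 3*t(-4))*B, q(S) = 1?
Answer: -253/3 ≈ -84.333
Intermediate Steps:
t(M) = -5 (t(M) = -5 + 0 = -5)
j(B) = 2 + B*(15 + B)/3 (j(B) = 2 + ((B - 3*(-5))*B)/3 = 2 + ((B + 15)*B)/3 = 2 + ((15 + B)*B)/3 = 2 + (B*(15 + B))/3 = 2 + B*(15 + B)/3)
q(-2) - j(2 + (-4 - 1*5)*3) = 1 - (2 + 5*(2 + (-4 - 1*5)*3) + (2 + (-4 - 1*5)*3)²/3) = 1 - (2 + 5*(2 + (-4 - 5)*3) + (2 + (-4 - 5)*3)²/3) = 1 - (2 + 5*(2 - 9*3) + (2 - 9*3)²/3) = 1 - (2 + 5*(2 - 27) + (2 - 27)²/3) = 1 - (2 + 5*(-25) + (⅓)*(-25)²) = 1 - (2 - 125 + (⅓)*625) = 1 - (2 - 125 + 625/3) = 1 - 1*256/3 = 1 - 256/3 = -253/3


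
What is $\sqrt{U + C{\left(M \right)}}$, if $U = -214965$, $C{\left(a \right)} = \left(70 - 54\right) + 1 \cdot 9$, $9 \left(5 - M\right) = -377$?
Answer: $2 i \sqrt{53735} \approx 463.62 i$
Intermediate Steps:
$M = \frac{422}{9}$ ($M = 5 - - \frac{377}{9} = 5 + \frac{377}{9} = \frac{422}{9} \approx 46.889$)
$C{\left(a \right)} = 25$ ($C{\left(a \right)} = 16 + 9 = 25$)
$\sqrt{U + C{\left(M \right)}} = \sqrt{-214965 + 25} = \sqrt{-214940} = 2 i \sqrt{53735}$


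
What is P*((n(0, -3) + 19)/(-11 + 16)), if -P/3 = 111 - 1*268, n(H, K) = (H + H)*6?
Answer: 8949/5 ≈ 1789.8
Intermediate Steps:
n(H, K) = 12*H (n(H, K) = (2*H)*6 = 12*H)
P = 471 (P = -3*(111 - 1*268) = -3*(111 - 268) = -3*(-157) = 471)
P*((n(0, -3) + 19)/(-11 + 16)) = 471*((12*0 + 19)/(-11 + 16)) = 471*((0 + 19)/5) = 471*(19*(1/5)) = 471*(19/5) = 8949/5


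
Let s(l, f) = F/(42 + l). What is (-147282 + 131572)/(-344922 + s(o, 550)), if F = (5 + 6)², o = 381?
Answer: 1329066/29180377 ≈ 0.045547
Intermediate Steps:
F = 121 (F = 11² = 121)
s(l, f) = 121/(42 + l)
(-147282 + 131572)/(-344922 + s(o, 550)) = (-147282 + 131572)/(-344922 + 121/(42 + 381)) = -15710/(-344922 + 121/423) = -15710/(-145901885/423) = -15710*(-423/145901885) = 1329066/29180377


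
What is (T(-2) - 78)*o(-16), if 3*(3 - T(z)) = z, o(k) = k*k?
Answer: -57088/3 ≈ -19029.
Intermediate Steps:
o(k) = k**2
T(z) = 3 - z/3
(T(-2) - 78)*o(-16) = ((3 - 1/3*(-2)) - 78)*(-16)**2 = ((3 + 2/3) - 78)*256 = (11/3 - 78)*256 = -223/3*256 = -57088/3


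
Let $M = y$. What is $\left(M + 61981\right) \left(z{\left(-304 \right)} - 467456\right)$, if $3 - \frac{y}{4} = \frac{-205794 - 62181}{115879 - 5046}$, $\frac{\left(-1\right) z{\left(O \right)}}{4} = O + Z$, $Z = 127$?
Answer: $- \frac{3207465216821612}{110833} \approx -2.894 \cdot 10^{10}$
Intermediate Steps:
$z{\left(O \right)} = -508 - 4 O$ ($z{\left(O \right)} = - 4 \left(O + 127\right) = - 4 \left(127 + O\right) = -508 - 4 O$)
$y = \frac{2401896}{110833}$ ($y = 12 - 4 \frac{-205794 - 62181}{115879 - 5046} = 12 - 4 \left(- \frac{267975}{110833}\right) = 12 - 4 \left(\left(-267975\right) \frac{1}{110833}\right) = 12 - - \frac{1071900}{110833} = 12 + \frac{1071900}{110833} = \frac{2401896}{110833} \approx 21.671$)
$M = \frac{2401896}{110833} \approx 21.671$
$\left(M + 61981\right) \left(z{\left(-304 \right)} - 467456\right) = \left(\frac{2401896}{110833} + 61981\right) \left(\left(-508 - -1216\right) - 467456\right) = \frac{6871942069 \left(\left(-508 + 1216\right) - 467456\right)}{110833} = \frac{6871942069 \left(708 - 467456\right)}{110833} = \frac{6871942069}{110833} \left(-466748\right) = - \frac{3207465216821612}{110833}$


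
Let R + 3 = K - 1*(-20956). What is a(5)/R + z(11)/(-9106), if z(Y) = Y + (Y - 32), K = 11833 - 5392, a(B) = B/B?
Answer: 141523/124724882 ≈ 0.0011347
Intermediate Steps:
a(B) = 1
K = 6441
z(Y) = -32 + 2*Y (z(Y) = Y + (-32 + Y) = -32 + 2*Y)
R = 27394 (R = -3 + (6441 - 1*(-20956)) = -3 + (6441 + 20956) = -3 + 27397 = 27394)
a(5)/R + z(11)/(-9106) = 1/27394 + (-32 + 2*11)/(-9106) = 1*(1/27394) + (-32 + 22)*(-1/9106) = 1/27394 - 10*(-1/9106) = 1/27394 + 5/4553 = 141523/124724882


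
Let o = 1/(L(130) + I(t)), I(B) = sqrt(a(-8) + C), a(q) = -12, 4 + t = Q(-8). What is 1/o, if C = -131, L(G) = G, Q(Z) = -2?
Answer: 130 + I*sqrt(143) ≈ 130.0 + 11.958*I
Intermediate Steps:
t = -6 (t = -4 - 2 = -6)
I(B) = I*sqrt(143) (I(B) = sqrt(-12 - 131) = sqrt(-143) = I*sqrt(143))
o = 1/(130 + I*sqrt(143)) ≈ 0.0076278 - 0.00070165*I
1/o = 1/(10/1311 - I*sqrt(143)/17043)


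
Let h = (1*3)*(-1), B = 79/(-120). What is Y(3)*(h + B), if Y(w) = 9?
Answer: -1317/40 ≈ -32.925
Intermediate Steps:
B = -79/120 (B = 79*(-1/120) = -79/120 ≈ -0.65833)
h = -3 (h = 3*(-1) = -3)
Y(3)*(h + B) = 9*(-3 - 79/120) = 9*(-439/120) = -1317/40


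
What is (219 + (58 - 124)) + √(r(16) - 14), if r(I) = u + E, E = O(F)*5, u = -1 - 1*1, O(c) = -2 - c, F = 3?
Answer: 153 + I*√41 ≈ 153.0 + 6.4031*I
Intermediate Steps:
u = -2 (u = -1 - 1 = -2)
E = -25 (E = (-2 - 1*3)*5 = (-2 - 3)*5 = -5*5 = -25)
r(I) = -27 (r(I) = -2 - 25 = -27)
(219 + (58 - 124)) + √(r(16) - 14) = (219 + (58 - 124)) + √(-27 - 14) = (219 - 66) + √(-41) = 153 + I*√41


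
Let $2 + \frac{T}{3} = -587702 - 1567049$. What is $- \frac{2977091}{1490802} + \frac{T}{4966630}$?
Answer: $- \frac{6105759929762}{1851065484315} \approx -3.2985$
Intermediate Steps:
$T = -6464259$ ($T = -6 + 3 \left(-587702 - 1567049\right) = -6 + 3 \left(-2154751\right) = -6 - 6464253 = -6464259$)
$- \frac{2977091}{1490802} + \frac{T}{4966630} = - \frac{2977091}{1490802} - \frac{6464259}{4966630} = - \frac{6105759929762}{1851065484315}$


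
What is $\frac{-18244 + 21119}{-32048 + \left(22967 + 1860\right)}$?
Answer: $- \frac{2875}{7221} \approx -0.39814$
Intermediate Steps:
$\frac{-18244 + 21119}{-32048 + \left(22967 + 1860\right)} = \frac{2875}{-32048 + 24827} = \frac{2875}{-7221} = 2875 \left(- \frac{1}{7221}\right) = - \frac{2875}{7221}$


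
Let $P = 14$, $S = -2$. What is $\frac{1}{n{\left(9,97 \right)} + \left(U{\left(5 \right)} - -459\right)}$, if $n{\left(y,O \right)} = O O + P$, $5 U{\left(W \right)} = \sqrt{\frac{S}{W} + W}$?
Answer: $\frac{1235250}{12206740477} - \frac{5 \sqrt{115}}{12206740477} \approx 0.00010119$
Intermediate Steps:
$U{\left(W \right)} = \frac{\sqrt{W - \frac{2}{W}}}{5}$ ($U{\left(W \right)} = \frac{\sqrt{- \frac{2}{W} + W}}{5} = \frac{\sqrt{W - \frac{2}{W}}}{5}$)
$n{\left(y,O \right)} = 14 + O^{2}$ ($n{\left(y,O \right)} = O O + 14 = O^{2} + 14 = 14 + O^{2}$)
$\frac{1}{n{\left(9,97 \right)} + \left(U{\left(5 \right)} - -459\right)} = \frac{1}{\left(14 + 97^{2}\right) + \left(\frac{\sqrt{5 - \frac{2}{5}}}{5} - -459\right)} = \frac{1}{\left(14 + 9409\right) + \left(\frac{\sqrt{5 - \frac{2}{5}}}{5} + 459\right)} = \frac{1}{9423 + \left(\frac{\sqrt{5 - \frac{2}{5}}}{5} + 459\right)} = \frac{1}{9423 + \left(\frac{\sqrt{\frac{23}{5}}}{5} + 459\right)} = \frac{1}{9423 + \left(\frac{\frac{1}{5} \sqrt{115}}{5} + 459\right)} = \frac{1}{9423 + \left(\frac{\sqrt{115}}{25} + 459\right)} = \frac{1}{9423 + \left(459 + \frac{\sqrt{115}}{25}\right)} = \frac{1}{9882 + \frac{\sqrt{115}}{25}}$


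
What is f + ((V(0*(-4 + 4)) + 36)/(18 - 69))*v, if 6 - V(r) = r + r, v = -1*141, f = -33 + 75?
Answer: 2688/17 ≈ 158.12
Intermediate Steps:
f = 42
v = -141
V(r) = 6 - 2*r (V(r) = 6 - (r + r) = 6 - 2*r)
f + ((V(0*(-4 + 4)) + 36)/(18 - 69))*v = 42 + (((6 - 0*(-4 + 4)) + 36)/(18 - 69))*(-141) = 42 + (((6 - 0*0) + 36)/(-51))*(-141) = 42 + (((6 - 2*0) + 36)*(-1/51))*(-141) = 42 + (((6 + 0) + 36)*(-1/51))*(-141) = 42 + ((6 + 36)*(-1/51))*(-141) = 42 + (42*(-1/51))*(-141) = 42 - 14/17*(-141) = 42 + 1974/17 = 2688/17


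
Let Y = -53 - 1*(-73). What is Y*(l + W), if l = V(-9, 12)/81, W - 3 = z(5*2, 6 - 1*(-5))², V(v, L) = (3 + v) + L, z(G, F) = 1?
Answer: 2200/27 ≈ 81.481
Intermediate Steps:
Y = 20 (Y = -53 + 73 = 20)
V(v, L) = 3 + L + v
W = 4 (W = 3 + 1² = 3 + 1 = 4)
l = 2/27 (l = (3 + 12 - 9)/81 = 6*(1/81) = 2/27 ≈ 0.074074)
Y*(l + W) = 20*(2/27 + 4) = 20*(110/27) = 2200/27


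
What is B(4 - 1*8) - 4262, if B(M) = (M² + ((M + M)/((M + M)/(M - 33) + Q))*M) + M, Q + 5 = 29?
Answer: -118963/28 ≈ -4248.7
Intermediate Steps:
Q = 24 (Q = -5 + 29 = 24)
B(M) = M + M² + 2*M²/(24 + 2*M/(-33 + M)) (B(M) = (M² + ((M + M)/((M + M)/(M - 33) + 24))*M) + M = (M² + ((2*M)/((2*M)/(-33 + M) + 24))*M) + M = (M² + ((2*M)/(2*M/(-33 + M) + 24))*M) + M = (M² + ((2*M)/(24 + 2*M/(-33 + M)))*M) + M = (M² + (2*M/(24 + 2*M/(-33 + M)))*M) + M = (M² + 2*M²/(24 + 2*M/(-33 + M))) + M = M + M² + 2*M²/(24 + 2*M/(-33 + M)))
B(4 - 1*8) - 4262 = 2*(4 - 1*8)*(-198 - 208*(4 - 1*8) + 7*(4 - 1*8)²)/(-396 + 13*(4 - 1*8)) - 4262 = 2*(4 - 8)*(-198 - 208*(4 - 8) + 7*(4 - 8)²)/(-396 + 13*(4 - 8)) - 4262 = 2*(-4)*(-198 - 208*(-4) + 7*(-4)²)/(-396 + 13*(-4)) - 4262 = 2*(-4)*(-198 + 832 + 7*16)/(-396 - 52) - 4262 = 2*(-4)*(-198 + 832 + 112)/(-448) - 4262 = 2*(-4)*(-1/448)*746 - 4262 = 373/28 - 4262 = -118963/28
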